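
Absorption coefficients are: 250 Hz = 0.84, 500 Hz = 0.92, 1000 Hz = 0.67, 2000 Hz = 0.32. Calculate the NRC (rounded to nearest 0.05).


Given values:
  a_250 = 0.84, a_500 = 0.92
  a_1000 = 0.67, a_2000 = 0.32
Formula: NRC = (a250 + a500 + a1000 + a2000) / 4
Sum = 0.84 + 0.92 + 0.67 + 0.32 = 2.75
NRC = 2.75 / 4 = 0.6875
Rounded to nearest 0.05: 0.7

0.7


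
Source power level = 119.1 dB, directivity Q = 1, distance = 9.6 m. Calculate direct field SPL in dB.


Given values:
  Lw = 119.1 dB, Q = 1, r = 9.6 m
Formula: SPL = Lw + 10 * log10(Q / (4 * pi * r^2))
Compute 4 * pi * r^2 = 4 * pi * 9.6^2 = 1158.1167
Compute Q / denom = 1 / 1158.1167 = 0.00086347
Compute 10 * log10(0.00086347) = -30.6375
SPL = 119.1 + (-30.6375) = 88.46

88.46 dB


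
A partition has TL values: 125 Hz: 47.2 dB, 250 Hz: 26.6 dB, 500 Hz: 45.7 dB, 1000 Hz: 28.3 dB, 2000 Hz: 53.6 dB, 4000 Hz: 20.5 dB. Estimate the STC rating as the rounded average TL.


Given TL values at each frequency:
  125 Hz: 47.2 dB
  250 Hz: 26.6 dB
  500 Hz: 45.7 dB
  1000 Hz: 28.3 dB
  2000 Hz: 53.6 dB
  4000 Hz: 20.5 dB
Formula: STC ~ round(average of TL values)
Sum = 47.2 + 26.6 + 45.7 + 28.3 + 53.6 + 20.5 = 221.9
Average = 221.9 / 6 = 36.98
Rounded: 37

37


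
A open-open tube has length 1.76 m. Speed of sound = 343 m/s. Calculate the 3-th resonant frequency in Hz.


Given values:
  Tube type: open-open, L = 1.76 m, c = 343 m/s, n = 3
Formula: f_n = n * c / (2 * L)
Compute 2 * L = 2 * 1.76 = 3.52
f = 3 * 343 / 3.52
f = 292.33

292.33 Hz


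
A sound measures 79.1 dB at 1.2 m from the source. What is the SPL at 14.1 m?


Given values:
  SPL1 = 79.1 dB, r1 = 1.2 m, r2 = 14.1 m
Formula: SPL2 = SPL1 - 20 * log10(r2 / r1)
Compute ratio: r2 / r1 = 14.1 / 1.2 = 11.75
Compute log10: log10(11.75) = 1.070038
Compute drop: 20 * 1.070038 = 21.4008
SPL2 = 79.1 - 21.4008 = 57.7

57.7 dB


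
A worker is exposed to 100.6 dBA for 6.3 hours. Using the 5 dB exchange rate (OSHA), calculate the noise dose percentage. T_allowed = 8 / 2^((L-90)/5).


Given values:
  L = 100.6 dBA, T = 6.3 hours
Formula: T_allowed = 8 / 2^((L - 90) / 5)
Compute exponent: (100.6 - 90) / 5 = 2.12
Compute 2^(2.12) = 4.346939
T_allowed = 8 / 4.346939 = 1.840375 hours
Dose = (T / T_allowed) * 100
Dose = (6.3 / 1.840375) * 100 = 342.32

342.32 %


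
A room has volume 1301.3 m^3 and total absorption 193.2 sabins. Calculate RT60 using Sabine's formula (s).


Given values:
  V = 1301.3 m^3
  A = 193.2 sabins
Formula: RT60 = 0.161 * V / A
Numerator: 0.161 * 1301.3 = 209.5093
RT60 = 209.5093 / 193.2 = 1.084

1.084 s


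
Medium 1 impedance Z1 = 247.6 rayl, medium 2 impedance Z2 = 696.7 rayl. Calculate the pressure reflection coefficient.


Given values:
  Z1 = 247.6 rayl, Z2 = 696.7 rayl
Formula: R = (Z2 - Z1) / (Z2 + Z1)
Numerator: Z2 - Z1 = 696.7 - 247.6 = 449.1
Denominator: Z2 + Z1 = 696.7 + 247.6 = 944.3
R = 449.1 / 944.3 = 0.4756

0.4756


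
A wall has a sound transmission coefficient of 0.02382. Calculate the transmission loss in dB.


Given values:
  tau = 0.02382
Formula: TL = 10 * log10(1 / tau)
Compute 1 / tau = 1 / 0.02382 = 41.9815
Compute log10(41.9815) = 1.623058
TL = 10 * 1.623058 = 16.23

16.23 dB


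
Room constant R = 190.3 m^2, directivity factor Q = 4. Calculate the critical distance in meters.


Given values:
  R = 190.3 m^2, Q = 4
Formula: d_c = 0.141 * sqrt(Q * R)
Compute Q * R = 4 * 190.3 = 761.2
Compute sqrt(761.2) = 27.5899
d_c = 0.141 * 27.5899 = 3.89

3.89 m


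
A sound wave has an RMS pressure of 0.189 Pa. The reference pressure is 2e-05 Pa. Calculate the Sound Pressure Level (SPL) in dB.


Given values:
  p = 0.189 Pa
  p_ref = 2e-05 Pa
Formula: SPL = 20 * log10(p / p_ref)
Compute ratio: p / p_ref = 0.189 / 2e-05 = 9450
Compute log10: log10(9450) = 3.975432
Multiply: SPL = 20 * 3.975432 = 79.51

79.51 dB


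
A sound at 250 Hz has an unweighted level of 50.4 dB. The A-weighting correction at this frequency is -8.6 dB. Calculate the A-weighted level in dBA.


Given values:
  SPL = 50.4 dB
  A-weighting at 250 Hz = -8.6 dB
Formula: L_A = SPL + A_weight
L_A = 50.4 + (-8.6)
L_A = 41.8

41.8 dBA


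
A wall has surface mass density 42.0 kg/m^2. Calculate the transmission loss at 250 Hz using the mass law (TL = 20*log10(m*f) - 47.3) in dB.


Given values:
  m = 42.0 kg/m^2, f = 250 Hz
Formula: TL = 20 * log10(m * f) - 47.3
Compute m * f = 42.0 * 250 = 10500.0
Compute log10(10500.0) = 4.021189
Compute 20 * 4.021189 = 80.4238
TL = 80.4238 - 47.3 = 33.12

33.12 dB


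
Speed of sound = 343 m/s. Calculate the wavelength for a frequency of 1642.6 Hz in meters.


Given values:
  c = 343 m/s, f = 1642.6 Hz
Formula: lambda = c / f
lambda = 343 / 1642.6
lambda = 0.2088

0.2088 m


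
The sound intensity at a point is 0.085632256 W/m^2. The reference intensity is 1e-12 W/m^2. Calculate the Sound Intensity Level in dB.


Given values:
  I = 0.085632256 W/m^2
  I_ref = 1e-12 W/m^2
Formula: SIL = 10 * log10(I / I_ref)
Compute ratio: I / I_ref = 85632256000
Compute log10: log10(85632256000) = 10.932637
Multiply: SIL = 10 * 10.932637 = 109.33

109.33 dB


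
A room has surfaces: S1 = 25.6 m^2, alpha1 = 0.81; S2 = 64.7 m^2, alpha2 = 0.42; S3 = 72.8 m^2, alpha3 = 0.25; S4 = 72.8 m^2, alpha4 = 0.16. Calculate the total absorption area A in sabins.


Given surfaces:
  Surface 1: 25.6 * 0.81 = 20.736
  Surface 2: 64.7 * 0.42 = 27.174
  Surface 3: 72.8 * 0.25 = 18.2
  Surface 4: 72.8 * 0.16 = 11.648
Formula: A = sum(Si * alpha_i)
A = 20.736 + 27.174 + 18.2 + 11.648
A = 77.76

77.76 sabins


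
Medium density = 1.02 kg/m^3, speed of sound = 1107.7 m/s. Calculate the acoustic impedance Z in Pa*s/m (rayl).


Given values:
  rho = 1.02 kg/m^3
  c = 1107.7 m/s
Formula: Z = rho * c
Z = 1.02 * 1107.7
Z = 1129.85

1129.85 rayl


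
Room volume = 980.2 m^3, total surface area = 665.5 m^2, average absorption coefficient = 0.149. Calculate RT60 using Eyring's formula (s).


Given values:
  V = 980.2 m^3, S = 665.5 m^2, alpha = 0.149
Formula: RT60 = 0.161 * V / (-S * ln(1 - alpha))
Compute ln(1 - 0.149) = ln(0.851) = -0.161343
Denominator: -665.5 * -0.161343 = 107.3738
Numerator: 0.161 * 980.2 = 157.8122
RT60 = 157.8122 / 107.3738 = 1.47

1.47 s


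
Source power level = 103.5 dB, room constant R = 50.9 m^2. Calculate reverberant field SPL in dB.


Given values:
  Lw = 103.5 dB, R = 50.9 m^2
Formula: SPL = Lw + 10 * log10(4 / R)
Compute 4 / R = 4 / 50.9 = 0.078585
Compute 10 * log10(0.078585) = -11.0466
SPL = 103.5 + (-11.0466) = 92.45

92.45 dB


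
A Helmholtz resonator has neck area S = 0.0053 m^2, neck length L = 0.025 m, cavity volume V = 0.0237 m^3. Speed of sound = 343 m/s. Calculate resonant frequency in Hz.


Given values:
  S = 0.0053 m^2, L = 0.025 m, V = 0.0237 m^3, c = 343 m/s
Formula: f = (c / (2*pi)) * sqrt(S / (V * L))
Compute V * L = 0.0237 * 0.025 = 0.0005925
Compute S / (V * L) = 0.0053 / 0.0005925 = 8.9451
Compute sqrt(8.9451) = 2.990836
Compute c / (2*pi) = 343 / 6.283185 = 54.590148
f = 54.590148 * 2.990836 = 163.27

163.27 Hz


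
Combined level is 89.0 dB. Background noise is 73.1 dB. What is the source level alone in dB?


Given values:
  L_total = 89.0 dB, L_bg = 73.1 dB
Formula: L_source = 10 * log10(10^(L_total/10) - 10^(L_bg/10))
Convert to linear:
  10^(89.0/10) = 794328234.7243
  10^(73.1/10) = 20417379.4467
Difference: 794328234.7243 - 20417379.4467 = 773910855.2776
L_source = 10 * log10(773910855.2776) = 88.89

88.89 dB


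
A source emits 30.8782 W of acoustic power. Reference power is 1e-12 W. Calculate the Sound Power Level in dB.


Given values:
  W = 30.8782 W
  W_ref = 1e-12 W
Formula: SWL = 10 * log10(W / W_ref)
Compute ratio: W / W_ref = 30878200000000
Compute log10: log10(30878200000000) = 13.489652
Multiply: SWL = 10 * 13.489652 = 134.9

134.9 dB


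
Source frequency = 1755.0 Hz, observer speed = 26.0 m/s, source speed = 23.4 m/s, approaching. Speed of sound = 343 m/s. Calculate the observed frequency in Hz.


Given values:
  f_s = 1755.0 Hz, v_o = 26.0 m/s, v_s = 23.4 m/s
  Direction: approaching
Formula: f_o = f_s * (c + v_o) / (c - v_s)
Numerator: c + v_o = 343 + 26.0 = 369.0
Denominator: c - v_s = 343 - 23.4 = 319.6
f_o = 1755.0 * 369.0 / 319.6 = 2026.27

2026.27 Hz


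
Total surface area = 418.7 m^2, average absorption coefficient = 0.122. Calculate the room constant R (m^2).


Given values:
  S = 418.7 m^2, alpha = 0.122
Formula: R = S * alpha / (1 - alpha)
Numerator: 418.7 * 0.122 = 51.0814
Denominator: 1 - 0.122 = 0.878
R = 51.0814 / 0.878 = 58.18

58.18 m^2


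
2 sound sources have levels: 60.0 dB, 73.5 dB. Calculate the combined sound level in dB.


Formula: L_total = 10 * log10( sum(10^(Li/10)) )
  Source 1: 10^(60.0/10) = 1000000.0
  Source 2: 10^(73.5/10) = 22387211.3857
Sum of linear values = 23387211.3857
L_total = 10 * log10(23387211.3857) = 73.69

73.69 dB


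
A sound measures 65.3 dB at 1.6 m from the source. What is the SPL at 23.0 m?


Given values:
  SPL1 = 65.3 dB, r1 = 1.6 m, r2 = 23.0 m
Formula: SPL2 = SPL1 - 20 * log10(r2 / r1)
Compute ratio: r2 / r1 = 23.0 / 1.6 = 14.375
Compute log10: log10(14.375) = 1.157608
Compute drop: 20 * 1.157608 = 23.1522
SPL2 = 65.3 - 23.1522 = 42.15

42.15 dB


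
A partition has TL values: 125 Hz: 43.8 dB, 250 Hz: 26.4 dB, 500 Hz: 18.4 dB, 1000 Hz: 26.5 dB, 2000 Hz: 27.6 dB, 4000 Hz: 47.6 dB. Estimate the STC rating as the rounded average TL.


Given TL values at each frequency:
  125 Hz: 43.8 dB
  250 Hz: 26.4 dB
  500 Hz: 18.4 dB
  1000 Hz: 26.5 dB
  2000 Hz: 27.6 dB
  4000 Hz: 47.6 dB
Formula: STC ~ round(average of TL values)
Sum = 43.8 + 26.4 + 18.4 + 26.5 + 27.6 + 47.6 = 190.3
Average = 190.3 / 6 = 31.72
Rounded: 32

32


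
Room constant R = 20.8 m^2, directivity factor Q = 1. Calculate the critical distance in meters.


Given values:
  R = 20.8 m^2, Q = 1
Formula: d_c = 0.141 * sqrt(Q * R)
Compute Q * R = 1 * 20.8 = 20.8
Compute sqrt(20.8) = 4.5607
d_c = 0.141 * 4.5607 = 0.643

0.643 m


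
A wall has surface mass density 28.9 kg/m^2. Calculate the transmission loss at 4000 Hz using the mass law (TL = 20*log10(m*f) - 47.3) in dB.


Given values:
  m = 28.9 kg/m^2, f = 4000 Hz
Formula: TL = 20 * log10(m * f) - 47.3
Compute m * f = 28.9 * 4000 = 115600.0
Compute log10(115600.0) = 5.062958
Compute 20 * 5.062958 = 101.2592
TL = 101.2592 - 47.3 = 53.96

53.96 dB


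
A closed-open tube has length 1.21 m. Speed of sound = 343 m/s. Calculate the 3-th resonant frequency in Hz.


Given values:
  Tube type: closed-open, L = 1.21 m, c = 343 m/s, n = 3
Formula: f_n = (2n - 1) * c / (4 * L)
Compute 2n - 1 = 2*3 - 1 = 5
Compute 4 * L = 4 * 1.21 = 4.84
f = 5 * 343 / 4.84
f = 354.34

354.34 Hz


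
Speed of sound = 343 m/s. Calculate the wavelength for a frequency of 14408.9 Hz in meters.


Given values:
  c = 343 m/s, f = 14408.9 Hz
Formula: lambda = c / f
lambda = 343 / 14408.9
lambda = 0.0238

0.0238 m


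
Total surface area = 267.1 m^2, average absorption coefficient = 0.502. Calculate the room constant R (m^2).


Given values:
  S = 267.1 m^2, alpha = 0.502
Formula: R = S * alpha / (1 - alpha)
Numerator: 267.1 * 0.502 = 134.0842
Denominator: 1 - 0.502 = 0.498
R = 134.0842 / 0.498 = 269.25

269.25 m^2


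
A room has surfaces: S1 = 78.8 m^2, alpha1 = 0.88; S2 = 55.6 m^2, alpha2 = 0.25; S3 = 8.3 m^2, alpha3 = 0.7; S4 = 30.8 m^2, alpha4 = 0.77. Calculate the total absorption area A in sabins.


Given surfaces:
  Surface 1: 78.8 * 0.88 = 69.344
  Surface 2: 55.6 * 0.25 = 13.9
  Surface 3: 8.3 * 0.7 = 5.81
  Surface 4: 30.8 * 0.77 = 23.716
Formula: A = sum(Si * alpha_i)
A = 69.344 + 13.9 + 5.81 + 23.716
A = 112.77

112.77 sabins


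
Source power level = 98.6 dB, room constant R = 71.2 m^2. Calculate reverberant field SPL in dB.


Given values:
  Lw = 98.6 dB, R = 71.2 m^2
Formula: SPL = Lw + 10 * log10(4 / R)
Compute 4 / R = 4 / 71.2 = 0.05618
Compute 10 * log10(0.05618) = -12.5042
SPL = 98.6 + (-12.5042) = 86.1

86.1 dB


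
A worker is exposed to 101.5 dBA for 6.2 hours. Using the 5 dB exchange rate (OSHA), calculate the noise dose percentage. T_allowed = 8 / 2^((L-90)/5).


Given values:
  L = 101.5 dBA, T = 6.2 hours
Formula: T_allowed = 8 / 2^((L - 90) / 5)
Compute exponent: (101.5 - 90) / 5 = 2.3
Compute 2^(2.3) = 4.924578
T_allowed = 8 / 4.924578 = 1.624505 hours
Dose = (T / T_allowed) * 100
Dose = (6.2 / 1.624505) * 100 = 381.65

381.65 %


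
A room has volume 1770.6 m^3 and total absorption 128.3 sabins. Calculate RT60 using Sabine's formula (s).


Given values:
  V = 1770.6 m^3
  A = 128.3 sabins
Formula: RT60 = 0.161 * V / A
Numerator: 0.161 * 1770.6 = 285.0666
RT60 = 285.0666 / 128.3 = 2.222

2.222 s


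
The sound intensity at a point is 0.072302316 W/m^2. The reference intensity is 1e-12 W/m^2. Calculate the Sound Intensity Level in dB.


Given values:
  I = 0.072302316 W/m^2
  I_ref = 1e-12 W/m^2
Formula: SIL = 10 * log10(I / I_ref)
Compute ratio: I / I_ref = 72302316000
Compute log10: log10(72302316000) = 10.859152
Multiply: SIL = 10 * 10.859152 = 108.59

108.59 dB


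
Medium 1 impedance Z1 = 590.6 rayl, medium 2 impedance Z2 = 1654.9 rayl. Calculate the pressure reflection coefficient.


Given values:
  Z1 = 590.6 rayl, Z2 = 1654.9 rayl
Formula: R = (Z2 - Z1) / (Z2 + Z1)
Numerator: Z2 - Z1 = 1654.9 - 590.6 = 1064.3
Denominator: Z2 + Z1 = 1654.9 + 590.6 = 2245.5
R = 1064.3 / 2245.5 = 0.474

0.474


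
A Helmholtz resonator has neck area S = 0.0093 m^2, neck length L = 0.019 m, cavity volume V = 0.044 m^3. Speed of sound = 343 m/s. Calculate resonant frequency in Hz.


Given values:
  S = 0.0093 m^2, L = 0.019 m, V = 0.044 m^3, c = 343 m/s
Formula: f = (c / (2*pi)) * sqrt(S / (V * L))
Compute V * L = 0.044 * 0.019 = 0.000836
Compute S / (V * L) = 0.0093 / 0.000836 = 11.1244
Compute sqrt(11.1244) = 3.335326
Compute c / (2*pi) = 343 / 6.283185 = 54.590148
f = 54.590148 * 3.335326 = 182.08

182.08 Hz


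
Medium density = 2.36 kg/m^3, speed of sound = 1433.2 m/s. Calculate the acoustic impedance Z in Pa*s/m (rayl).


Given values:
  rho = 2.36 kg/m^3
  c = 1433.2 m/s
Formula: Z = rho * c
Z = 2.36 * 1433.2
Z = 3382.35

3382.35 rayl


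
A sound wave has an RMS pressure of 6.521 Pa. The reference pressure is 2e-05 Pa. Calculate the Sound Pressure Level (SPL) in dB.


Given values:
  p = 6.521 Pa
  p_ref = 2e-05 Pa
Formula: SPL = 20 * log10(p / p_ref)
Compute ratio: p / p_ref = 6.521 / 2e-05 = 326050
Compute log10: log10(326050) = 5.513284
Multiply: SPL = 20 * 5.513284 = 110.27

110.27 dB


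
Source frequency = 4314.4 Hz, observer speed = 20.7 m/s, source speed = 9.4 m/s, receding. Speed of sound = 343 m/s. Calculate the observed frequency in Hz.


Given values:
  f_s = 4314.4 Hz, v_o = 20.7 m/s, v_s = 9.4 m/s
  Direction: receding
Formula: f_o = f_s * (c - v_o) / (c + v_s)
Numerator: c - v_o = 343 - 20.7 = 322.3
Denominator: c + v_s = 343 + 9.4 = 352.4
f_o = 4314.4 * 322.3 / 352.4 = 3945.89

3945.89 Hz


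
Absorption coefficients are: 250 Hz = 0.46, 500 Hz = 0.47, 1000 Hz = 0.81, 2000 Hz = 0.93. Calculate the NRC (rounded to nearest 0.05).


Given values:
  a_250 = 0.46, a_500 = 0.47
  a_1000 = 0.81, a_2000 = 0.93
Formula: NRC = (a250 + a500 + a1000 + a2000) / 4
Sum = 0.46 + 0.47 + 0.81 + 0.93 = 2.67
NRC = 2.67 / 4 = 0.6675
Rounded to nearest 0.05: 0.65

0.65


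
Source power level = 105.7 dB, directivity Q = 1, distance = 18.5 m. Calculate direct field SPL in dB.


Given values:
  Lw = 105.7 dB, Q = 1, r = 18.5 m
Formula: SPL = Lw + 10 * log10(Q / (4 * pi * r^2))
Compute 4 * pi * r^2 = 4 * pi * 18.5^2 = 4300.8403
Compute Q / denom = 1 / 4300.8403 = 0.00023251
Compute 10 * log10(0.00023251) = -36.3356
SPL = 105.7 + (-36.3356) = 69.36

69.36 dB


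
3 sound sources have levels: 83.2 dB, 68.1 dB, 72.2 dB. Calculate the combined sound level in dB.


Formula: L_total = 10 * log10( sum(10^(Li/10)) )
  Source 1: 10^(83.2/10) = 208929613.0854
  Source 2: 10^(68.1/10) = 6456542.2903
  Source 3: 10^(72.2/10) = 16595869.0744
Sum of linear values = 231982024.4501
L_total = 10 * log10(231982024.4501) = 83.65

83.65 dB


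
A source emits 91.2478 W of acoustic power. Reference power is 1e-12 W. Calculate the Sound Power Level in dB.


Given values:
  W = 91.2478 W
  W_ref = 1e-12 W
Formula: SWL = 10 * log10(W / W_ref)
Compute ratio: W / W_ref = 91247800000000
Compute log10: log10(91247800000000) = 13.960222
Multiply: SWL = 10 * 13.960222 = 139.6

139.6 dB


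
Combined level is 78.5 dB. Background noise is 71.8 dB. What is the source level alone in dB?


Given values:
  L_total = 78.5 dB, L_bg = 71.8 dB
Formula: L_source = 10 * log10(10^(L_total/10) - 10^(L_bg/10))
Convert to linear:
  10^(78.5/10) = 70794578.4384
  10^(71.8/10) = 15135612.4844
Difference: 70794578.4384 - 15135612.4844 = 55658965.954
L_source = 10 * log10(55658965.954) = 77.46

77.46 dB


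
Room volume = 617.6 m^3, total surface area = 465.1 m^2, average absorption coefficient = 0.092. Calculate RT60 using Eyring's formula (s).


Given values:
  V = 617.6 m^3, S = 465.1 m^2, alpha = 0.092
Formula: RT60 = 0.161 * V / (-S * ln(1 - alpha))
Compute ln(1 - 0.092) = ln(0.908) = -0.096511
Denominator: -465.1 * -0.096511 = 44.8873
Numerator: 0.161 * 617.6 = 99.4336
RT60 = 99.4336 / 44.8873 = 2.215

2.215 s


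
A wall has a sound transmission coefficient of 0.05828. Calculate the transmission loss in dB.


Given values:
  tau = 0.05828
Formula: TL = 10 * log10(1 / tau)
Compute 1 / tau = 1 / 0.05828 = 17.1585
Compute log10(17.1585) = 1.234479
TL = 10 * 1.234479 = 12.34

12.34 dB


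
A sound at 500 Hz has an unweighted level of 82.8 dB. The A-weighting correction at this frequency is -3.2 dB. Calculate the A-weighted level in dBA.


Given values:
  SPL = 82.8 dB
  A-weighting at 500 Hz = -3.2 dB
Formula: L_A = SPL + A_weight
L_A = 82.8 + (-3.2)
L_A = 79.6

79.6 dBA


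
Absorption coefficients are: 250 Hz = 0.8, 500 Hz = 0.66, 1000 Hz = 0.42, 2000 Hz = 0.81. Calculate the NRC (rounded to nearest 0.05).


Given values:
  a_250 = 0.8, a_500 = 0.66
  a_1000 = 0.42, a_2000 = 0.81
Formula: NRC = (a250 + a500 + a1000 + a2000) / 4
Sum = 0.8 + 0.66 + 0.42 + 0.81 = 2.69
NRC = 2.69 / 4 = 0.6725
Rounded to nearest 0.05: 0.65

0.65


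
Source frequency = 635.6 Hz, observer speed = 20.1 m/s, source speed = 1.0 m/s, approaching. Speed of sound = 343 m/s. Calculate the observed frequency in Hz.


Given values:
  f_s = 635.6 Hz, v_o = 20.1 m/s, v_s = 1.0 m/s
  Direction: approaching
Formula: f_o = f_s * (c + v_o) / (c - v_s)
Numerator: c + v_o = 343 + 20.1 = 363.1
Denominator: c - v_s = 343 - 1.0 = 342.0
f_o = 635.6 * 363.1 / 342.0 = 674.81

674.81 Hz


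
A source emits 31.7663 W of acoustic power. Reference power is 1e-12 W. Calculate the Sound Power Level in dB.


Given values:
  W = 31.7663 W
  W_ref = 1e-12 W
Formula: SWL = 10 * log10(W / W_ref)
Compute ratio: W / W_ref = 31766300000000
Compute log10: log10(31766300000000) = 13.501967
Multiply: SWL = 10 * 13.501967 = 135.02

135.02 dB


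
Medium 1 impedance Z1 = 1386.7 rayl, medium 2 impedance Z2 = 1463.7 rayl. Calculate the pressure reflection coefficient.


Given values:
  Z1 = 1386.7 rayl, Z2 = 1463.7 rayl
Formula: R = (Z2 - Z1) / (Z2 + Z1)
Numerator: Z2 - Z1 = 1463.7 - 1386.7 = 77.0
Denominator: Z2 + Z1 = 1463.7 + 1386.7 = 2850.4
R = 77.0 / 2850.4 = 0.027

0.027


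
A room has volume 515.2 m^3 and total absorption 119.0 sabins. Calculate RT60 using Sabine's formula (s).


Given values:
  V = 515.2 m^3
  A = 119.0 sabins
Formula: RT60 = 0.161 * V / A
Numerator: 0.161 * 515.2 = 82.9472
RT60 = 82.9472 / 119.0 = 0.697

0.697 s


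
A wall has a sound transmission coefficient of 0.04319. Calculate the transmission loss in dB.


Given values:
  tau = 0.04319
Formula: TL = 10 * log10(1 / tau)
Compute 1 / tau = 1 / 0.04319 = 23.1535
Compute log10(23.1535) = 1.364617
TL = 10 * 1.364617 = 13.65

13.65 dB


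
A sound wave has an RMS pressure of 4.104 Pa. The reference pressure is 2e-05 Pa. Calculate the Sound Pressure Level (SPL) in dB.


Given values:
  p = 4.104 Pa
  p_ref = 2e-05 Pa
Formula: SPL = 20 * log10(p / p_ref)
Compute ratio: p / p_ref = 4.104 / 2e-05 = 205200
Compute log10: log10(205200) = 5.312177
Multiply: SPL = 20 * 5.312177 = 106.24

106.24 dB


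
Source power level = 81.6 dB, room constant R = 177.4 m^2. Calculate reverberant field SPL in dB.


Given values:
  Lw = 81.6 dB, R = 177.4 m^2
Formula: SPL = Lw + 10 * log10(4 / R)
Compute 4 / R = 4 / 177.4 = 0.022548
Compute 10 * log10(0.022548) = -16.4689
SPL = 81.6 + (-16.4689) = 65.13

65.13 dB


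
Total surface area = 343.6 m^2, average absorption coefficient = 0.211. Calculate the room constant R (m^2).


Given values:
  S = 343.6 m^2, alpha = 0.211
Formula: R = S * alpha / (1 - alpha)
Numerator: 343.6 * 0.211 = 72.4996
Denominator: 1 - 0.211 = 0.789
R = 72.4996 / 0.789 = 91.89

91.89 m^2


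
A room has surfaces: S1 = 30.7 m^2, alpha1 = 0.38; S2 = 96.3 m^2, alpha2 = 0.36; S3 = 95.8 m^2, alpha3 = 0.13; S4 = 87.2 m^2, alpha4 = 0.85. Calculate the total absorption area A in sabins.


Given surfaces:
  Surface 1: 30.7 * 0.38 = 11.666
  Surface 2: 96.3 * 0.36 = 34.668
  Surface 3: 95.8 * 0.13 = 12.454
  Surface 4: 87.2 * 0.85 = 74.12
Formula: A = sum(Si * alpha_i)
A = 11.666 + 34.668 + 12.454 + 74.12
A = 132.91

132.91 sabins


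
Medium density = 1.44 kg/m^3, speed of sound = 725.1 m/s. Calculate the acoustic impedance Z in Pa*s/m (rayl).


Given values:
  rho = 1.44 kg/m^3
  c = 725.1 m/s
Formula: Z = rho * c
Z = 1.44 * 725.1
Z = 1044.14

1044.14 rayl


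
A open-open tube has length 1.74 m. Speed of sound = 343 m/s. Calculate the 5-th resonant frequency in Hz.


Given values:
  Tube type: open-open, L = 1.74 m, c = 343 m/s, n = 5
Formula: f_n = n * c / (2 * L)
Compute 2 * L = 2 * 1.74 = 3.48
f = 5 * 343 / 3.48
f = 492.82

492.82 Hz


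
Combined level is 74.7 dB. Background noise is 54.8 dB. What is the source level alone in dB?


Given values:
  L_total = 74.7 dB, L_bg = 54.8 dB
Formula: L_source = 10 * log10(10^(L_total/10) - 10^(L_bg/10))
Convert to linear:
  10^(74.7/10) = 29512092.2667
  10^(54.8/10) = 301995.172
Difference: 29512092.2667 - 301995.172 = 29210097.0947
L_source = 10 * log10(29210097.0947) = 74.66

74.66 dB


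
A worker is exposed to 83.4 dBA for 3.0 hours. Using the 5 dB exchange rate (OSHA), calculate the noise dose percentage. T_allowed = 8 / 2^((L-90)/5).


Given values:
  L = 83.4 dBA, T = 3.0 hours
Formula: T_allowed = 8 / 2^((L - 90) / 5)
Compute exponent: (83.4 - 90) / 5 = -1.32
Compute 2^(-1.32) = 0.400535
T_allowed = 8 / 0.400535 = 19.973286 hours
Dose = (T / T_allowed) * 100
Dose = (3.0 / 19.973286) * 100 = 15.02

15.02 %


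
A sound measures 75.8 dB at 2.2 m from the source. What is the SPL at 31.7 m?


Given values:
  SPL1 = 75.8 dB, r1 = 2.2 m, r2 = 31.7 m
Formula: SPL2 = SPL1 - 20 * log10(r2 / r1)
Compute ratio: r2 / r1 = 31.7 / 2.2 = 14.4091
Compute log10: log10(14.4091) = 1.158637
Compute drop: 20 * 1.158637 = 23.1727
SPL2 = 75.8 - 23.1727 = 52.63

52.63 dB


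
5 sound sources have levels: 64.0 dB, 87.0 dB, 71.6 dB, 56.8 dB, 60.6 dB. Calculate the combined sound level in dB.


Formula: L_total = 10 * log10( sum(10^(Li/10)) )
  Source 1: 10^(64.0/10) = 2511886.4315
  Source 2: 10^(87.0/10) = 501187233.6273
  Source 3: 10^(71.6/10) = 14454397.7075
  Source 4: 10^(56.8/10) = 478630.0923
  Source 5: 10^(60.6/10) = 1148153.6215
Sum of linear values = 519780301.4801
L_total = 10 * log10(519780301.4801) = 87.16

87.16 dB


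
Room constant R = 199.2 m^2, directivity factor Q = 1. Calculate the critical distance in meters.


Given values:
  R = 199.2 m^2, Q = 1
Formula: d_c = 0.141 * sqrt(Q * R)
Compute Q * R = 1 * 199.2 = 199.2
Compute sqrt(199.2) = 14.1138
d_c = 0.141 * 14.1138 = 1.99

1.99 m


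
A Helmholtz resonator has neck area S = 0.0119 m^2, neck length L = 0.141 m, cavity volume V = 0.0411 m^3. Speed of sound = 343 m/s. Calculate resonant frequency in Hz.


Given values:
  S = 0.0119 m^2, L = 0.141 m, V = 0.0411 m^3, c = 343 m/s
Formula: f = (c / (2*pi)) * sqrt(S / (V * L))
Compute V * L = 0.0411 * 0.141 = 0.0057951
Compute S / (V * L) = 0.0119 / 0.0057951 = 2.0535
Compute sqrt(2.0535) = 1.433004
Compute c / (2*pi) = 343 / 6.283185 = 54.590148
f = 54.590148 * 1.433004 = 78.23

78.23 Hz


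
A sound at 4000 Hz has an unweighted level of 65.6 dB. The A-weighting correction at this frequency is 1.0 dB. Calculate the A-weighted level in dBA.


Given values:
  SPL = 65.6 dB
  A-weighting at 4000 Hz = 1.0 dB
Formula: L_A = SPL + A_weight
L_A = 65.6 + (1.0)
L_A = 66.6

66.6 dBA


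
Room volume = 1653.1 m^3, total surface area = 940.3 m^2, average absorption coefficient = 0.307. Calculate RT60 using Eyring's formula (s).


Given values:
  V = 1653.1 m^3, S = 940.3 m^2, alpha = 0.307
Formula: RT60 = 0.161 * V / (-S * ln(1 - alpha))
Compute ln(1 - 0.307) = ln(0.693) = -0.366725
Denominator: -940.3 * -0.366725 = 344.8315
Numerator: 0.161 * 1653.1 = 266.1491
RT60 = 266.1491 / 344.8315 = 0.772

0.772 s


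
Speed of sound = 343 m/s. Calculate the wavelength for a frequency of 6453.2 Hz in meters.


Given values:
  c = 343 m/s, f = 6453.2 Hz
Formula: lambda = c / f
lambda = 343 / 6453.2
lambda = 0.0532

0.0532 m


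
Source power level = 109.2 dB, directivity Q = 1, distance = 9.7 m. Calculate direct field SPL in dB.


Given values:
  Lw = 109.2 dB, Q = 1, r = 9.7 m
Formula: SPL = Lw + 10 * log10(Q / (4 * pi * r^2))
Compute 4 * pi * r^2 = 4 * pi * 9.7^2 = 1182.3698
Compute Q / denom = 1 / 1182.3698 = 0.00084576
Compute 10 * log10(0.00084576) = -30.7275
SPL = 109.2 + (-30.7275) = 78.47

78.47 dB


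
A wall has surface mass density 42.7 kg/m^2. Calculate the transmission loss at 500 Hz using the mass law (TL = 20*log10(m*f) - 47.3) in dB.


Given values:
  m = 42.7 kg/m^2, f = 500 Hz
Formula: TL = 20 * log10(m * f) - 47.3
Compute m * f = 42.7 * 500 = 21350.0
Compute log10(21350.0) = 4.329398
Compute 20 * 4.329398 = 86.588
TL = 86.588 - 47.3 = 39.29

39.29 dB


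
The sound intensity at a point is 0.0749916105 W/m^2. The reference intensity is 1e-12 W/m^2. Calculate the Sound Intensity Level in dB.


Given values:
  I = 0.0749916105 W/m^2
  I_ref = 1e-12 W/m^2
Formula: SIL = 10 * log10(I / I_ref)
Compute ratio: I / I_ref = 74991610500
Compute log10: log10(74991610500) = 10.875013
Multiply: SIL = 10 * 10.875013 = 108.75

108.75 dB


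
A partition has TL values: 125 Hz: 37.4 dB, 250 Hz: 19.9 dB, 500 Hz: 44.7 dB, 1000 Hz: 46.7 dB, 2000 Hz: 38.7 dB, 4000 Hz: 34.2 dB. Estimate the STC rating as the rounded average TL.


Given TL values at each frequency:
  125 Hz: 37.4 dB
  250 Hz: 19.9 dB
  500 Hz: 44.7 dB
  1000 Hz: 46.7 dB
  2000 Hz: 38.7 dB
  4000 Hz: 34.2 dB
Formula: STC ~ round(average of TL values)
Sum = 37.4 + 19.9 + 44.7 + 46.7 + 38.7 + 34.2 = 221.6
Average = 221.6 / 6 = 36.93
Rounded: 37

37


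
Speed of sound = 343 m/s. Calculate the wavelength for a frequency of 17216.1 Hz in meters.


Given values:
  c = 343 m/s, f = 17216.1 Hz
Formula: lambda = c / f
lambda = 343 / 17216.1
lambda = 0.0199

0.0199 m


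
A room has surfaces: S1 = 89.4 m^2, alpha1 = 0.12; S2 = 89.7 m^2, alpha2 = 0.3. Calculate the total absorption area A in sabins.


Given surfaces:
  Surface 1: 89.4 * 0.12 = 10.728
  Surface 2: 89.7 * 0.3 = 26.91
Formula: A = sum(Si * alpha_i)
A = 10.728 + 26.91
A = 37.64

37.64 sabins


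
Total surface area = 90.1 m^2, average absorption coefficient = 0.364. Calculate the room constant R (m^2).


Given values:
  S = 90.1 m^2, alpha = 0.364
Formula: R = S * alpha / (1 - alpha)
Numerator: 90.1 * 0.364 = 32.7964
Denominator: 1 - 0.364 = 0.636
R = 32.7964 / 0.636 = 51.57

51.57 m^2


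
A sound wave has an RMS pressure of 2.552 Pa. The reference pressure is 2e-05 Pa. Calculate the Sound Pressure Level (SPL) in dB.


Given values:
  p = 2.552 Pa
  p_ref = 2e-05 Pa
Formula: SPL = 20 * log10(p / p_ref)
Compute ratio: p / p_ref = 2.552 / 2e-05 = 127600
Compute log10: log10(127600) = 5.105851
Multiply: SPL = 20 * 5.105851 = 102.12

102.12 dB


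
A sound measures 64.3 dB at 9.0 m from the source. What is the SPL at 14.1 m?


Given values:
  SPL1 = 64.3 dB, r1 = 9.0 m, r2 = 14.1 m
Formula: SPL2 = SPL1 - 20 * log10(r2 / r1)
Compute ratio: r2 / r1 = 14.1 / 9.0 = 1.5667
Compute log10: log10(1.5667) = 0.194986
Compute drop: 20 * 0.194986 = 3.8997
SPL2 = 64.3 - 3.8997 = 60.4

60.4 dB


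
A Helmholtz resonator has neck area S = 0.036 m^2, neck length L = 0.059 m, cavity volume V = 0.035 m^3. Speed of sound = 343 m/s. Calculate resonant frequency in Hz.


Given values:
  S = 0.036 m^2, L = 0.059 m, V = 0.035 m^3, c = 343 m/s
Formula: f = (c / (2*pi)) * sqrt(S / (V * L))
Compute V * L = 0.035 * 0.059 = 0.002065
Compute S / (V * L) = 0.036 / 0.002065 = 17.4334
Compute sqrt(17.4334) = 4.175332
Compute c / (2*pi) = 343 / 6.283185 = 54.590148
f = 54.590148 * 4.175332 = 227.93

227.93 Hz


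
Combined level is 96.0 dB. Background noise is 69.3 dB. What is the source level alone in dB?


Given values:
  L_total = 96.0 dB, L_bg = 69.3 dB
Formula: L_source = 10 * log10(10^(L_total/10) - 10^(L_bg/10))
Convert to linear:
  10^(96.0/10) = 3981071705.535
  10^(69.3/10) = 8511380.382
Difference: 3981071705.535 - 8511380.382 = 3972560325.153
L_source = 10 * log10(3972560325.153) = 95.99

95.99 dB


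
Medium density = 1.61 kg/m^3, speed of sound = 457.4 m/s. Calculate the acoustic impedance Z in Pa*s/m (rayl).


Given values:
  rho = 1.61 kg/m^3
  c = 457.4 m/s
Formula: Z = rho * c
Z = 1.61 * 457.4
Z = 736.41

736.41 rayl


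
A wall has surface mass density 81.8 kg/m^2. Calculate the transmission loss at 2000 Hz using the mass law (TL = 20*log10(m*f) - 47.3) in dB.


Given values:
  m = 81.8 kg/m^2, f = 2000 Hz
Formula: TL = 20 * log10(m * f) - 47.3
Compute m * f = 81.8 * 2000 = 163600.0
Compute log10(163600.0) = 5.213783
Compute 20 * 5.213783 = 104.2757
TL = 104.2757 - 47.3 = 56.98

56.98 dB


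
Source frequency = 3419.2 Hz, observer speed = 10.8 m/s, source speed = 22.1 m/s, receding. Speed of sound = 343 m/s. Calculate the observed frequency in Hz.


Given values:
  f_s = 3419.2 Hz, v_o = 10.8 m/s, v_s = 22.1 m/s
  Direction: receding
Formula: f_o = f_s * (c - v_o) / (c + v_s)
Numerator: c - v_o = 343 - 10.8 = 332.2
Denominator: c + v_s = 343 + 22.1 = 365.1
f_o = 3419.2 * 332.2 / 365.1 = 3111.09

3111.09 Hz


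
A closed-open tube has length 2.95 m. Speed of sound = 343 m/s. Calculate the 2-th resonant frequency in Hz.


Given values:
  Tube type: closed-open, L = 2.95 m, c = 343 m/s, n = 2
Formula: f_n = (2n - 1) * c / (4 * L)
Compute 2n - 1 = 2*2 - 1 = 3
Compute 4 * L = 4 * 2.95 = 11.8
f = 3 * 343 / 11.8
f = 87.2

87.2 Hz


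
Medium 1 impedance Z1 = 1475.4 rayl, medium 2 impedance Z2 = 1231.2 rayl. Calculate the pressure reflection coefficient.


Given values:
  Z1 = 1475.4 rayl, Z2 = 1231.2 rayl
Formula: R = (Z2 - Z1) / (Z2 + Z1)
Numerator: Z2 - Z1 = 1231.2 - 1475.4 = -244.2
Denominator: Z2 + Z1 = 1231.2 + 1475.4 = 2706.6
R = -244.2 / 2706.6 = -0.0902

-0.0902


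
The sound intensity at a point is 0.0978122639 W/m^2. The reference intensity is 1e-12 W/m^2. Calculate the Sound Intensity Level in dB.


Given values:
  I = 0.0978122639 W/m^2
  I_ref = 1e-12 W/m^2
Formula: SIL = 10 * log10(I / I_ref)
Compute ratio: I / I_ref = 97812263900
Compute log10: log10(97812263900) = 10.990393
Multiply: SIL = 10 * 10.990393 = 109.9

109.9 dB


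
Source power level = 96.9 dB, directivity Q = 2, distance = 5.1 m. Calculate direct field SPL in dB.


Given values:
  Lw = 96.9 dB, Q = 2, r = 5.1 m
Formula: SPL = Lw + 10 * log10(Q / (4 * pi * r^2))
Compute 4 * pi * r^2 = 4 * pi * 5.1^2 = 326.8513
Compute Q / denom = 2 / 326.8513 = 0.00611899
Compute 10 * log10(0.00611899) = -22.1332
SPL = 96.9 + (-22.1332) = 74.77

74.77 dB


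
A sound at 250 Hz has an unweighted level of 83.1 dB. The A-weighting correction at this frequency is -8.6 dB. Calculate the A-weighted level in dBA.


Given values:
  SPL = 83.1 dB
  A-weighting at 250 Hz = -8.6 dB
Formula: L_A = SPL + A_weight
L_A = 83.1 + (-8.6)
L_A = 74.5

74.5 dBA


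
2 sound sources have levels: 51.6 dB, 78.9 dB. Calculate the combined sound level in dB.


Formula: L_total = 10 * log10( sum(10^(Li/10)) )
  Source 1: 10^(51.6/10) = 144543.9771
  Source 2: 10^(78.9/10) = 77624711.6629
Sum of linear values = 77769255.64
L_total = 10 * log10(77769255.64) = 78.91

78.91 dB


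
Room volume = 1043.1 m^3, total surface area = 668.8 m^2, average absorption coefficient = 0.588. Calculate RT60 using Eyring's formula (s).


Given values:
  V = 1043.1 m^3, S = 668.8 m^2, alpha = 0.588
Formula: RT60 = 0.161 * V / (-S * ln(1 - alpha))
Compute ln(1 - 0.588) = ln(0.412) = -0.886732
Denominator: -668.8 * -0.886732 = 593.0464
Numerator: 0.161 * 1043.1 = 167.9391
RT60 = 167.9391 / 593.0464 = 0.283

0.283 s


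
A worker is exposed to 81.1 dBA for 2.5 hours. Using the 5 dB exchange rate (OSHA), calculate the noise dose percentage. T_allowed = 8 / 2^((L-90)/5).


Given values:
  L = 81.1 dBA, T = 2.5 hours
Formula: T_allowed = 8 / 2^((L - 90) / 5)
Compute exponent: (81.1 - 90) / 5 = -1.78
Compute 2^(-1.78) = 0.291183
T_allowed = 8 / 0.291183 = 27.474131 hours
Dose = (T / T_allowed) * 100
Dose = (2.5 / 27.474131) * 100 = 9.1

9.1 %


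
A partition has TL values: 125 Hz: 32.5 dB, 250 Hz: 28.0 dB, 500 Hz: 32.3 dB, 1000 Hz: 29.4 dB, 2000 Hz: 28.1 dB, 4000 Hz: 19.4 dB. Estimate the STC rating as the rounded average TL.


Given TL values at each frequency:
  125 Hz: 32.5 dB
  250 Hz: 28.0 dB
  500 Hz: 32.3 dB
  1000 Hz: 29.4 dB
  2000 Hz: 28.1 dB
  4000 Hz: 19.4 dB
Formula: STC ~ round(average of TL values)
Sum = 32.5 + 28.0 + 32.3 + 29.4 + 28.1 + 19.4 = 169.7
Average = 169.7 / 6 = 28.28
Rounded: 28

28


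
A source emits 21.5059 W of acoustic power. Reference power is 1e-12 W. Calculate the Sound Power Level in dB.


Given values:
  W = 21.5059 W
  W_ref = 1e-12 W
Formula: SWL = 10 * log10(W / W_ref)
Compute ratio: W / W_ref = 21505900000000
Compute log10: log10(21505900000000) = 13.332558
Multiply: SWL = 10 * 13.332558 = 133.33

133.33 dB


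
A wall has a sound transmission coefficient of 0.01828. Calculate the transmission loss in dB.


Given values:
  tau = 0.01828
Formula: TL = 10 * log10(1 / tau)
Compute 1 / tau = 1 / 0.01828 = 54.7046
Compute log10(54.7046) = 1.738024
TL = 10 * 1.738024 = 17.38

17.38 dB


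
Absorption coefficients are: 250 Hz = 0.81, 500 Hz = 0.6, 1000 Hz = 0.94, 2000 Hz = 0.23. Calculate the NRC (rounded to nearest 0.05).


Given values:
  a_250 = 0.81, a_500 = 0.6
  a_1000 = 0.94, a_2000 = 0.23
Formula: NRC = (a250 + a500 + a1000 + a2000) / 4
Sum = 0.81 + 0.6 + 0.94 + 0.23 = 2.58
NRC = 2.58 / 4 = 0.645
Rounded to nearest 0.05: 0.65

0.65


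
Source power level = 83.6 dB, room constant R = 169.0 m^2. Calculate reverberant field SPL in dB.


Given values:
  Lw = 83.6 dB, R = 169.0 m^2
Formula: SPL = Lw + 10 * log10(4 / R)
Compute 4 / R = 4 / 169.0 = 0.023669
Compute 10 * log10(0.023669) = -16.2582
SPL = 83.6 + (-16.2582) = 67.34

67.34 dB


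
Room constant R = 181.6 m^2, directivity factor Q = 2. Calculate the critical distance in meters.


Given values:
  R = 181.6 m^2, Q = 2
Formula: d_c = 0.141 * sqrt(Q * R)
Compute Q * R = 2 * 181.6 = 363.2
Compute sqrt(363.2) = 19.0578
d_c = 0.141 * 19.0578 = 2.687

2.687 m


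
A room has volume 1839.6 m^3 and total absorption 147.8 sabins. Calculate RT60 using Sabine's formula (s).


Given values:
  V = 1839.6 m^3
  A = 147.8 sabins
Formula: RT60 = 0.161 * V / A
Numerator: 0.161 * 1839.6 = 296.1756
RT60 = 296.1756 / 147.8 = 2.004

2.004 s


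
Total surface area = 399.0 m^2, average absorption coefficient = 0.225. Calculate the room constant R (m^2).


Given values:
  S = 399.0 m^2, alpha = 0.225
Formula: R = S * alpha / (1 - alpha)
Numerator: 399.0 * 0.225 = 89.775
Denominator: 1 - 0.225 = 0.775
R = 89.775 / 0.775 = 115.84

115.84 m^2


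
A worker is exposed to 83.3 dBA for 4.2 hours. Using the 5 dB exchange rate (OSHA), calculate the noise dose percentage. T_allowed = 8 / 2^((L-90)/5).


Given values:
  L = 83.3 dBA, T = 4.2 hours
Formula: T_allowed = 8 / 2^((L - 90) / 5)
Compute exponent: (83.3 - 90) / 5 = -1.34
Compute 2^(-1.34) = 0.395021
T_allowed = 8 / 0.395021 = 20.252088 hours
Dose = (T / T_allowed) * 100
Dose = (4.2 / 20.252088) * 100 = 20.74

20.74 %


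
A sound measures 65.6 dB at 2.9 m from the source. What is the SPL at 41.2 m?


Given values:
  SPL1 = 65.6 dB, r1 = 2.9 m, r2 = 41.2 m
Formula: SPL2 = SPL1 - 20 * log10(r2 / r1)
Compute ratio: r2 / r1 = 41.2 / 2.9 = 14.2069
Compute log10: log10(14.2069) = 1.152499
Compute drop: 20 * 1.152499 = 23.05
SPL2 = 65.6 - 23.05 = 42.55

42.55 dB


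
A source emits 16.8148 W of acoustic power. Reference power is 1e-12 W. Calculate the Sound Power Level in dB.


Given values:
  W = 16.8148 W
  W_ref = 1e-12 W
Formula: SWL = 10 * log10(W / W_ref)
Compute ratio: W / W_ref = 16814800000000
Compute log10: log10(16814800000000) = 13.225692
Multiply: SWL = 10 * 13.225692 = 132.26

132.26 dB


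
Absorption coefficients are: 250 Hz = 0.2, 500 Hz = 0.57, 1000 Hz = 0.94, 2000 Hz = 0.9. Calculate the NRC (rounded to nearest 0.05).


Given values:
  a_250 = 0.2, a_500 = 0.57
  a_1000 = 0.94, a_2000 = 0.9
Formula: NRC = (a250 + a500 + a1000 + a2000) / 4
Sum = 0.2 + 0.57 + 0.94 + 0.9 = 2.61
NRC = 2.61 / 4 = 0.6525
Rounded to nearest 0.05: 0.65

0.65


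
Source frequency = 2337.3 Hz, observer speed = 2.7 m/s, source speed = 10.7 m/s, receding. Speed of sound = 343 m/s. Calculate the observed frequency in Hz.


Given values:
  f_s = 2337.3 Hz, v_o = 2.7 m/s, v_s = 10.7 m/s
  Direction: receding
Formula: f_o = f_s * (c - v_o) / (c + v_s)
Numerator: c - v_o = 343 - 2.7 = 340.3
Denominator: c + v_s = 343 + 10.7 = 353.7
f_o = 2337.3 * 340.3 / 353.7 = 2248.75

2248.75 Hz


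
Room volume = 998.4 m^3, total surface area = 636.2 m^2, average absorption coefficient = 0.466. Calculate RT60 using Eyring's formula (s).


Given values:
  V = 998.4 m^3, S = 636.2 m^2, alpha = 0.466
Formula: RT60 = 0.161 * V / (-S * ln(1 - alpha))
Compute ln(1 - 0.466) = ln(0.534) = -0.627359
Denominator: -636.2 * -0.627359 = 399.1258
Numerator: 0.161 * 998.4 = 160.7424
RT60 = 160.7424 / 399.1258 = 0.403

0.403 s


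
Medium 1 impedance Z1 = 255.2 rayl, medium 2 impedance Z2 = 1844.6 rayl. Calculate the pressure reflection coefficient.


Given values:
  Z1 = 255.2 rayl, Z2 = 1844.6 rayl
Formula: R = (Z2 - Z1) / (Z2 + Z1)
Numerator: Z2 - Z1 = 1844.6 - 255.2 = 1589.4
Denominator: Z2 + Z1 = 1844.6 + 255.2 = 2099.8
R = 1589.4 / 2099.8 = 0.7569

0.7569


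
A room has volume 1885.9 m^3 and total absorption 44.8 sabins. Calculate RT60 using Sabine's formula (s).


Given values:
  V = 1885.9 m^3
  A = 44.8 sabins
Formula: RT60 = 0.161 * V / A
Numerator: 0.161 * 1885.9 = 303.6299
RT60 = 303.6299 / 44.8 = 6.777

6.777 s


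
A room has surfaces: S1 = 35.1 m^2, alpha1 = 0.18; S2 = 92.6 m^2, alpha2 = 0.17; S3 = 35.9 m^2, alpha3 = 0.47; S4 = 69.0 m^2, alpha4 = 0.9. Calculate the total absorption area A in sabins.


Given surfaces:
  Surface 1: 35.1 * 0.18 = 6.318
  Surface 2: 92.6 * 0.17 = 15.742
  Surface 3: 35.9 * 0.47 = 16.873
  Surface 4: 69.0 * 0.9 = 62.1
Formula: A = sum(Si * alpha_i)
A = 6.318 + 15.742 + 16.873 + 62.1
A = 101.03

101.03 sabins


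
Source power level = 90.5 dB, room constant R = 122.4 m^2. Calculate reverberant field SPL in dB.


Given values:
  Lw = 90.5 dB, R = 122.4 m^2
Formula: SPL = Lw + 10 * log10(4 / R)
Compute 4 / R = 4 / 122.4 = 0.03268
Compute 10 * log10(0.03268) = -14.8572
SPL = 90.5 + (-14.8572) = 75.64

75.64 dB


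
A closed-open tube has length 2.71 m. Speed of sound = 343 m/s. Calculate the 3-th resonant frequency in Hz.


Given values:
  Tube type: closed-open, L = 2.71 m, c = 343 m/s, n = 3
Formula: f_n = (2n - 1) * c / (4 * L)
Compute 2n - 1 = 2*3 - 1 = 5
Compute 4 * L = 4 * 2.71 = 10.84
f = 5 * 343 / 10.84
f = 158.21

158.21 Hz
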